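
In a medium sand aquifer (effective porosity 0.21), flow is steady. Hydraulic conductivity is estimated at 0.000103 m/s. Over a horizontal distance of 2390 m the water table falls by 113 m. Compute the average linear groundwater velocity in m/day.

2.00

Convert K: 0.000103 m/s × 86400 = 8.899 m/day.
Hydraulic gradient i = Δh / L = 113 / 2390 = 0.04728.
Darcy flux q = K · i = 8.899 × 0.04728 = 0.4208 m/day.
Seepage velocity v = q / n_e = 0.4208 / 0.21 = 2.004 m/day.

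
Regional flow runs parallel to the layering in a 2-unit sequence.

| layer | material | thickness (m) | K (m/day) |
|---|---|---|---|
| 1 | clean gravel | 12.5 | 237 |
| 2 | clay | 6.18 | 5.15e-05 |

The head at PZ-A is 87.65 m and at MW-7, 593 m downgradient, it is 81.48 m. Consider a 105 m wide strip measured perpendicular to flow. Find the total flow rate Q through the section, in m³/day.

3240

Flow is parallel to layering, so each bed carries its own Darcy discharge and the transmissivities add.
Σ(K_i·b_i) = 237×12.5 + 5.15e-05×6.18 = 2963 m²/day.
Hydraulic gradient i = (87.65 − 81.48) / 593 = 6.17 / 593 = 0.01040.
Q = Σ(K_i·b_i) · W · i = 2963 × 105 × 0.01040 = 3237 m³/day.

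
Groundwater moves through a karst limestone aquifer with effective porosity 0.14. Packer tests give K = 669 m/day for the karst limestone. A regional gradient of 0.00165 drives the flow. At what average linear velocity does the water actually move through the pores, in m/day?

7.88

Hydraulic gradient i = 0.00165.
Darcy flux q = K · i = 669.0 × 0.001650 = 1.104 m/day.
Seepage velocity v = q / n_e = 1.104 / 0.14 = 7.885 m/day.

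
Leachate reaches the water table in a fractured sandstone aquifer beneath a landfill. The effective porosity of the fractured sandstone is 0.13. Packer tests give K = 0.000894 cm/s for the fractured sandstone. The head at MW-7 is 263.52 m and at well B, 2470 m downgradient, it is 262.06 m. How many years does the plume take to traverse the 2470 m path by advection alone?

Convert K: 0.000894 cm/s × 864 = 0.7724 m/day.
Hydraulic gradient i = (263.52 − 262.06) / 2470 = 1.46 / 2470 = 0.0005911.
Darcy flux q = K · i = 0.7724 × 0.0005911 = 0.0004566 m/day.
Seepage velocity v = q / n_e = 0.0004566 / 0.13 = 0.003512 m/day.
Travel time t = L / v = 2470 / 0.003512 = 7.033e+05 days = 1925 years.

1930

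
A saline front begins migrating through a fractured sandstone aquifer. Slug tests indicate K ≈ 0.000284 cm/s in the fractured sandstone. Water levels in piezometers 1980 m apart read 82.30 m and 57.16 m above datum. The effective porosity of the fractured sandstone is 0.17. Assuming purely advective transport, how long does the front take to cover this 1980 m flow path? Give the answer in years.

Convert K: 0.000284 cm/s × 864 = 0.2454 m/day.
Hydraulic gradient i = (82.30 − 57.16) / 1980 = 25.14 / 1980 = 0.01270.
Darcy flux q = K · i = 0.2454 × 0.01270 = 0.003116 m/day.
Seepage velocity v = q / n_e = 0.003116 / 0.17 = 0.01833 m/day.
Travel time t = L / v = 1980 / 0.01833 = 1.080e+05 days = 295.8 years.

296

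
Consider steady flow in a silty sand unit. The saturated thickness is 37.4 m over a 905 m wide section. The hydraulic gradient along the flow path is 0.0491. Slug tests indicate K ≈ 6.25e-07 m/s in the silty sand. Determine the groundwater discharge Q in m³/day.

89.7

Convert K: 6.25e-07 m/s × 86400 = 0.05400 m/day.
Cross-sectional area A = 905 × 37.4 = 33847 m².
Hydraulic gradient i = 0.0491.
Darcy's law: Q = K · A · i = 0.05400 × 33847 × 0.04910 = 89.74 m³/day.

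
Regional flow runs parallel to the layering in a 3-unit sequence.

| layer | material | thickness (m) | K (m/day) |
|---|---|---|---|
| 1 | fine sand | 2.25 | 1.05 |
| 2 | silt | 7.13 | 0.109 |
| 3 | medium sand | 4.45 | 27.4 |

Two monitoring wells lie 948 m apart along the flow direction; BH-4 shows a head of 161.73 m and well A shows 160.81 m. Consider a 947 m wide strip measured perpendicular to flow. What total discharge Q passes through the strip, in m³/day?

115

Flow is parallel to layering, so each bed carries its own Darcy discharge and the transmissivities add.
Σ(K_i·b_i) = 1.05×2.25 + 0.109×7.13 + 27.4×4.45 = 125.1 m²/day.
Hydraulic gradient i = (161.73 − 160.81) / 948 = 0.92 / 948 = 0.0009705.
Q = Σ(K_i·b_i) · W · i = 125.1 × 947 × 0.0009705 = 114.9 m³/day.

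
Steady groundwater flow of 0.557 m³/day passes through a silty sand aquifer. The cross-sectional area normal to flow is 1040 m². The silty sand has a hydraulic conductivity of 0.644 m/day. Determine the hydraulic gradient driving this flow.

From Q = K·A·i, i = Q / (K·A) = 0.557 / (0.6440 × 1040) = 0.0008316.

0.000832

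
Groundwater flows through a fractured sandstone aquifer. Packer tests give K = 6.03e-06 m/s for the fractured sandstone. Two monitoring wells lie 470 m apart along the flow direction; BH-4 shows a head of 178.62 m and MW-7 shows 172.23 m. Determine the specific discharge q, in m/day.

Convert K: 6.03e-06 m/s × 86400 = 0.5210 m/day.
Hydraulic gradient i = (178.62 − 172.23) / 470 = 6.39 / 470 = 0.01360.
Specific discharge q = K · i = 0.5210 × 0.01360 = 0.007083 m/day.

0.00708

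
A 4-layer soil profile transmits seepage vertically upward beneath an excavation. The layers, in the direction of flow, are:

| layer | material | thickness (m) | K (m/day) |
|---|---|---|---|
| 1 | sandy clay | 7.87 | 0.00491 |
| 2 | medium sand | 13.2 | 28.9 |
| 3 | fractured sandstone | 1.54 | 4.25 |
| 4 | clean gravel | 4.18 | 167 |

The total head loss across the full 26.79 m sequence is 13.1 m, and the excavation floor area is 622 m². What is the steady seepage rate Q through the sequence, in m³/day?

5.08

Flow is perpendicular to layering, so the layers act in series and the equivalent K is the thickness-weighted harmonic mean.
Total thickness L = 7.87 + 13.2 + 1.54 + 4.18 = 26.79 m.
Σ(b_i/K_i) = 7.87/0.00491 + 13.2/28.9 + 1.54/4.25 + 4.18/167 = 1604 d.
K_eq = L / Σ(b_i/K_i) = 26.79 / 1604 = 0.01671 m/day.
Q = K_eq · A · (Δh/L) = 0.01671 × 622 × (13.1/26.79) = 5.081 m³/day.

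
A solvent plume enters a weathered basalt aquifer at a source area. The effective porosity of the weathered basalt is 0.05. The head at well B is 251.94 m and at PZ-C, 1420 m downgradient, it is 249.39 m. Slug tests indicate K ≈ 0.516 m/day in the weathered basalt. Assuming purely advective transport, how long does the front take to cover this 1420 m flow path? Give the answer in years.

Hydraulic gradient i = (251.94 − 249.39) / 1420 = 2.55 / 1420 = 0.001796.
Darcy flux q = K · i = 0.5160 × 0.001796 = 0.0009266 m/day.
Seepage velocity v = q / n_e = 0.0009266 / 0.05 = 0.01853 m/day.
Travel time t = L / v = 1420 / 0.01853 = 76623 days = 209.8 years.

210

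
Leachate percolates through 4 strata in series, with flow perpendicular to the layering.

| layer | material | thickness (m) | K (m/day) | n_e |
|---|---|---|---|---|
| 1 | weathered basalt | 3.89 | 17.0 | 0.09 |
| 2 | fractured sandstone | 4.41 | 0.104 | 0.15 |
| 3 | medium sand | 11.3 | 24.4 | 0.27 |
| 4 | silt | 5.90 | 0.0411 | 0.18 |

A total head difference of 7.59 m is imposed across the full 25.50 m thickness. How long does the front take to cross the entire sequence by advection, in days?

With flow normal to the layers, continuity requires the same specific discharge q through every layer.
Σ(b_i/K_i) = 3.89/17.0 + 4.41/0.104 + 11.3/24.4 + 5.90/0.0411 = 186.6 d.
q = Δh / Σ(b_i/K_i) = 7.59 / 186.6 = 0.04066 m/day.
In each layer the seepage velocity is v_i = q/n_i, so the layer transit time is t_i = b_i·n_i / q:
  layer 1 (weathered basalt): t_1 = 3.89 × 0.09 / 0.04066 = 8.609 d
  layer 2 (fractured sandstone): t_2 = 4.41 × 0.15 / 0.04066 = 16.27 d
  layer 3 (medium sand): t_3 = 11.3 × 0.27 / 0.04066 = 75.03 d
  layer 4 (silt): t_4 = 5.90 × 0.18 / 0.04066 = 26.12 d
Total t = Σ t_i = 126.0 days.

126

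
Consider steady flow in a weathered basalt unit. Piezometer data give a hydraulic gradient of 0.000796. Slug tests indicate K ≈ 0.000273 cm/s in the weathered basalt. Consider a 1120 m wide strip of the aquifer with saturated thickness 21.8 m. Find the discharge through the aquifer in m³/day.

4.58

Convert K: 0.000273 cm/s × 864 = 0.2359 m/day.
Cross-sectional area A = 1120 × 21.8 = 24416 m².
Hydraulic gradient i = 0.000796.
Darcy's law: Q = K · A · i = 0.2359 × 24416 × 0.0007960 = 4.584 m³/day.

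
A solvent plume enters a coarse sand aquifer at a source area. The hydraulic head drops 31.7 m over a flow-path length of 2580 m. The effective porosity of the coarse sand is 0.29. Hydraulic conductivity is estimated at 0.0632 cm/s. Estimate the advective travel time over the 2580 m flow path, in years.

3.05

Convert K: 0.0632 cm/s × 864 = 54.60 m/day.
Hydraulic gradient i = Δh / L = 31.7 / 2580 = 0.01229.
Darcy flux q = K · i = 54.60 × 0.01229 = 0.6709 m/day.
Seepage velocity v = q / n_e = 0.6709 / 0.29 = 2.314 m/day.
Travel time t = L / v = 2580 / 2.314 = 1115 days = 3.053 years.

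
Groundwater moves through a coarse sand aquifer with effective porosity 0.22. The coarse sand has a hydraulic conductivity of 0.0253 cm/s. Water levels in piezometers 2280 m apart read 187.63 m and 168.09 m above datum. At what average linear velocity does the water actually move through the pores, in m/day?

Convert K: 0.0253 cm/s × 864 = 21.86 m/day.
Hydraulic gradient i = (187.63 − 168.09) / 2280 = 19.54 / 2280 = 0.008570.
Darcy flux q = K · i = 21.86 × 0.008570 = 0.1873 m/day.
Seepage velocity v = q / n_e = 0.1873 / 0.22 = 0.8515 m/day.

0.852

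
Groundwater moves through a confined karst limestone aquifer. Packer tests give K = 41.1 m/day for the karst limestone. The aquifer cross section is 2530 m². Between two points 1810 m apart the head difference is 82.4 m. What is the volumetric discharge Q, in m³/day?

Hydraulic gradient i = Δh / L = 82.4 / 1810 = 0.04552.
Darcy's law: Q = K · A · i = 41.10 × 2530 × 0.04552 = 4734 m³/day.

4730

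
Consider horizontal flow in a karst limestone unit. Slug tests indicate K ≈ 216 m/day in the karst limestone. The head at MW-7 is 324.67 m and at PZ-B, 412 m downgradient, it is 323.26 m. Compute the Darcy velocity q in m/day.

Hydraulic gradient i = (324.67 − 323.26) / 412 = 1.41 / 412 = 0.003422.
Specific discharge q = K · i = 216.0 × 0.003422 = 0.7392 m/day.

0.739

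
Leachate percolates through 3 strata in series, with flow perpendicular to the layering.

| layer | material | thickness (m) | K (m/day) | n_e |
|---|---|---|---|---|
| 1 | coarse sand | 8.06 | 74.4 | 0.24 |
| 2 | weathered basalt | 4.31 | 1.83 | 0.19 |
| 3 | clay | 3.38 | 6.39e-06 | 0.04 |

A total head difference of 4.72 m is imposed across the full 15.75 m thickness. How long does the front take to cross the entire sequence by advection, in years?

With flow normal to the layers, continuity requires the same specific discharge q through every layer.
Σ(b_i/K_i) = 8.06/74.4 + 4.31/1.83 + 3.38/6.39e-06 = 5.290e+05 d.
q = Δh / Σ(b_i/K_i) = 4.72 / 5.290e+05 = 8.923e-06 m/day.
In each layer the seepage velocity is v_i = q/n_i, so the layer transit time is t_i = b_i·n_i / q:
  layer 1 (coarse sand): t_1 = 8.06 × 0.24 / 8.923e-06 = 2.168e+05 d
  layer 2 (weathered basalt): t_2 = 4.31 × 0.19 / 8.923e-06 = 91771 d
  layer 3 (clay): t_3 = 3.38 × 0.04 / 8.923e-06 = 15151 d
Total t = Σ t_i = 3.237e+05 days = 886.3 years.

886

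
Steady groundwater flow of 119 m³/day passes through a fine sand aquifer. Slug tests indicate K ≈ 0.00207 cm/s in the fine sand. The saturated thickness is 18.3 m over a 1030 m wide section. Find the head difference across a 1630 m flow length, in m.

Convert K: 0.00207 cm/s × 864 = 1.788 m/day.
Cross-sectional area A = 1030 × 18.3 = 18849 m².
From Q = K·A·i, i = Q / (K·A) = 119 / (1.788 × 18849) = 0.003530.
Head loss Δh = i · L = 0.003530 × 1630 = 5.754 m.

5.75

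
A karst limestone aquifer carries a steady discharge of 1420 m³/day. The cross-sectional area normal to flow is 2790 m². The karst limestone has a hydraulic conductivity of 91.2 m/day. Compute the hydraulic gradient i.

0.00558

From Q = K·A·i, i = Q / (K·A) = 1420 / (91.20 × 2790) = 0.005581.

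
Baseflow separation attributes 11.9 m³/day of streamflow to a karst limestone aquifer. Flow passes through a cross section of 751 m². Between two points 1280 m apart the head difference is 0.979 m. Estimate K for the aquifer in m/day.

Hydraulic gradient i = Δh / L = 0.979 / 1280 = 0.0007648.
From Q = K·A·i, K = Q / (A·i) = 11.9 / (751.0 × 0.0007648) = 20.72 m/day.

20.7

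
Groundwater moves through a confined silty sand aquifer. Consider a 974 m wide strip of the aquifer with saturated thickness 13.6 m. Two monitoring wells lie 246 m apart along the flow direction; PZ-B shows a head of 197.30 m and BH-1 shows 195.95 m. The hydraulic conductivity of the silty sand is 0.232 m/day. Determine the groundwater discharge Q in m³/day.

Cross-sectional area A = 974 × 13.6 = 13246 m².
Hydraulic gradient i = (197.30 − 195.95) / 246 = 1.35 / 246 = 0.005488.
Darcy's law: Q = K · A · i = 0.2320 × 13246 × 0.005488 = 16.86 m³/day.

16.9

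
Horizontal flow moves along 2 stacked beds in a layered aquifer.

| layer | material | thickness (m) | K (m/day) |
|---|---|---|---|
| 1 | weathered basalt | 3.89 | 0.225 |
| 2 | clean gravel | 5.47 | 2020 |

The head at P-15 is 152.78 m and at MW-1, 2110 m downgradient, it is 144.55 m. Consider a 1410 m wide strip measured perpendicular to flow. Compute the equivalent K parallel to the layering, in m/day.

Flow is parallel to layering, so each bed carries its own Darcy discharge and the transmissivities add.
Σ(K_i·b_i) = 0.225×3.89 + 2020×5.47 = 11050 m²/day.
Total thickness b = 9.360 m, so K_eq = Σ(K_i·b_i)/b = 1181 m/day.

1180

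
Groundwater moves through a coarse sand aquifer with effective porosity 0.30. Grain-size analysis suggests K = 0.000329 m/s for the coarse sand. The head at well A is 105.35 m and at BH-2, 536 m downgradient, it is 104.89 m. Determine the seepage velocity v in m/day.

0.0813

Convert K: 0.000329 m/s × 86400 = 28.43 m/day.
Hydraulic gradient i = (105.35 − 104.89) / 536 = 0.46 / 536 = 0.0008582.
Darcy flux q = K · i = 28.43 × 0.0008582 = 0.02440 m/day.
Seepage velocity v = q / n_e = 0.02440 / 0.30 = 0.08132 m/day.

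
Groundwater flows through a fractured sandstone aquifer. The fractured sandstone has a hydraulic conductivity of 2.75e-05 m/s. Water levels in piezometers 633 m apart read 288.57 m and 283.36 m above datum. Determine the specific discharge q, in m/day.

Convert K: 2.75e-05 m/s × 86400 = 2.376 m/day.
Hydraulic gradient i = (288.57 − 283.36) / 633 = 5.21 / 633 = 0.008231.
Specific discharge q = K · i = 2.376 × 0.008231 = 0.01956 m/day.

0.0196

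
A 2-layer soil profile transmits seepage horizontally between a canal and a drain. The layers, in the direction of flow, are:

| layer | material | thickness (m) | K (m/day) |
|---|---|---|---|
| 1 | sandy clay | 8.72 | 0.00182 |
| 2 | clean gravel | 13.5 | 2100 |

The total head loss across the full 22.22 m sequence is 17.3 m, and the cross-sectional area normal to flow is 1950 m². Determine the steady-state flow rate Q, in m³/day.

Flow is perpendicular to layering, so the layers act in series and the equivalent K is the thickness-weighted harmonic mean.
Total thickness L = 8.72 + 13.5 = 22.22 m.
Σ(b_i/K_i) = 8.72/0.00182 + 13.5/2100 = 4791 d.
K_eq = L / Σ(b_i/K_i) = 22.22 / 4791 = 0.004638 m/day.
Q = K_eq · A · (Δh/L) = 0.004638 × 1950 × (17.3/22.22) = 7.041 m³/day.

7.04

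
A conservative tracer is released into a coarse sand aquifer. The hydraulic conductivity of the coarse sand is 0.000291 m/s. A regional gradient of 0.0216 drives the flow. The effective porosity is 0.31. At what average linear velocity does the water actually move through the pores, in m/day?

Convert K: 0.000291 m/s × 86400 = 25.14 m/day.
Hydraulic gradient i = 0.0216.
Darcy flux q = K · i = 25.14 × 0.02160 = 0.5431 m/day.
Seepage velocity v = q / n_e = 0.5431 / 0.31 = 1.752 m/day.

1.75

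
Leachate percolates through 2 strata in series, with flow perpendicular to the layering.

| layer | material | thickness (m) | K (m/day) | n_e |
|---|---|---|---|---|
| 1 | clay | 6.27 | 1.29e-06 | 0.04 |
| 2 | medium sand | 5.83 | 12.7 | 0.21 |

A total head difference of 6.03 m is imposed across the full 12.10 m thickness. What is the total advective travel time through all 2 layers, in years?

With flow normal to the layers, continuity requires the same specific discharge q through every layer.
Σ(b_i/K_i) = 6.27/1.29e-06 + 5.83/12.7 = 4.860e+06 d.
q = Δh / Σ(b_i/K_i) = 6.03 / 4.860e+06 = 1.241e-06 m/day.
In each layer the seepage velocity is v_i = q/n_i, so the layer transit time is t_i = b_i·n_i / q:
  layer 1 (clay): t_1 = 6.27 × 0.04 / 1.241e-06 = 2.022e+05 d
  layer 2 (medium sand): t_2 = 5.83 × 0.21 / 1.241e-06 = 9.868e+05 d
Total t = Σ t_i = 1.189e+06 days = 3255 years.

3260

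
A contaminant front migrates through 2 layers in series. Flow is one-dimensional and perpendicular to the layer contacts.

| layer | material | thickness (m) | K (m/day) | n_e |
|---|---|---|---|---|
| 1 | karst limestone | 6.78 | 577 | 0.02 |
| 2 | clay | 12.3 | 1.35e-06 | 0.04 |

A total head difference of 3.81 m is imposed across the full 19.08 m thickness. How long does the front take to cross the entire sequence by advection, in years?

4110

With flow normal to the layers, continuity requires the same specific discharge q through every layer.
Σ(b_i/K_i) = 6.78/577 + 12.3/1.35e-06 = 9.111e+06 d.
q = Δh / Σ(b_i/K_i) = 3.81 / 9.111e+06 = 4.182e-07 m/day.
In each layer the seepage velocity is v_i = q/n_i, so the layer transit time is t_i = b_i·n_i / q:
  layer 1 (karst limestone): t_1 = 6.78 × 0.02 / 4.182e-07 = 3.243e+05 d
  layer 2 (clay): t_2 = 12.3 × 0.04 / 4.182e-07 = 1.177e+06 d
Total t = Σ t_i = 1.501e+06 days = 4109 years.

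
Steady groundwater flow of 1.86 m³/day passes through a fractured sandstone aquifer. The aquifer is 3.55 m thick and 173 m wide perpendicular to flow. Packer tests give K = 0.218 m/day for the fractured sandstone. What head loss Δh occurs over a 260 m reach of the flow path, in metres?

Cross-sectional area A = 173 × 3.55 = 614.1 m².
From Q = K·A·i, i = Q / (K·A) = 1.86 / (0.2180 × 614.1) = 0.01389.
Head loss Δh = i · L = 0.01389 × 260 = 3.612 m.

3.61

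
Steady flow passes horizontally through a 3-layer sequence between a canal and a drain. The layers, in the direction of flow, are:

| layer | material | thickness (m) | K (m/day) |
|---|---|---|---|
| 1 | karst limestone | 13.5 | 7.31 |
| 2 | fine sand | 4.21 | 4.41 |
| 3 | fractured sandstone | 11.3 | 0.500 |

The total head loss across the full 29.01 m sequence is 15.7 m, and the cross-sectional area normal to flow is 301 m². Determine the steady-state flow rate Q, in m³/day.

Flow is perpendicular to layering, so the layers act in series and the equivalent K is the thickness-weighted harmonic mean.
Total thickness L = 13.5 + 4.21 + 11.3 = 29.01 m.
Σ(b_i/K_i) = 13.5/7.31 + 4.21/4.41 + 11.3/0.500 = 25.40 d.
K_eq = L / Σ(b_i/K_i) = 29.01 / 25.40 = 1.142 m/day.
Q = K_eq · A · (Δh/L) = 1.142 × 301 × (15.7/29.01) = 186.0 m³/day.

186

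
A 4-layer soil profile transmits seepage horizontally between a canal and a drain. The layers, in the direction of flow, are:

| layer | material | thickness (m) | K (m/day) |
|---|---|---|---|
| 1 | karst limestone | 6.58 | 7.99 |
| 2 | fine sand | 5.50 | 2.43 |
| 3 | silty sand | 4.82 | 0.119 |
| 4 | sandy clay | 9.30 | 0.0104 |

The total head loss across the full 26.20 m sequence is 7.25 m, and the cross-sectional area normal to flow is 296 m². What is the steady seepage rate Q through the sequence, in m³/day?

Flow is perpendicular to layering, so the layers act in series and the equivalent K is the thickness-weighted harmonic mean.
Total thickness L = 6.58 + 5.50 + 4.82 + 9.30 = 26.20 m.
Σ(b_i/K_i) = 6.58/7.99 + 5.50/2.43 + 4.82/0.119 + 9.30/0.0104 = 937.8 d.
K_eq = L / Σ(b_i/K_i) = 26.20 / 937.8 = 0.02794 m/day.
Q = K_eq · A · (Δh/L) = 0.02794 × 296 × (7.25/26.20) = 2.288 m³/day.

2.29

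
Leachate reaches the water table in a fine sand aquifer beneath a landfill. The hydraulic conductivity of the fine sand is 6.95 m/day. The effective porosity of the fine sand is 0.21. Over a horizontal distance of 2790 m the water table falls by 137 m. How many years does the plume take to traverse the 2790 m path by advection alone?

4.70

Hydraulic gradient i = Δh / L = 137 / 2790 = 0.04910.
Darcy flux q = K · i = 6.950 × 0.04910 = 0.3413 m/day.
Seepage velocity v = q / n_e = 0.3413 / 0.21 = 1.625 m/day.
Travel time t = L / v = 2790 / 1.625 = 1717 days = 4.700 years.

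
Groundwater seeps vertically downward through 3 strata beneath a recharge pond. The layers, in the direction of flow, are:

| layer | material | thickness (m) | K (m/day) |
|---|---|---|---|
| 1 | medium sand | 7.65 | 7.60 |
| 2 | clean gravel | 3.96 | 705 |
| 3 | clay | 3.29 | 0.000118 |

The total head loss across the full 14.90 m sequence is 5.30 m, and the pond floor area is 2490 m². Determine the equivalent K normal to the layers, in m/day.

0.000534

Flow is perpendicular to layering, so the layers act in series and the equivalent K is the thickness-weighted harmonic mean.
Total thickness L = 7.65 + 3.96 + 3.29 = 14.90 m.
Σ(b_i/K_i) = 7.65/7.60 + 3.96/705 + 3.29/0.000118 = 27882 d.
K_eq = L / Σ(b_i/K_i) = 14.90 / 27882 = 0.0005344 m/day.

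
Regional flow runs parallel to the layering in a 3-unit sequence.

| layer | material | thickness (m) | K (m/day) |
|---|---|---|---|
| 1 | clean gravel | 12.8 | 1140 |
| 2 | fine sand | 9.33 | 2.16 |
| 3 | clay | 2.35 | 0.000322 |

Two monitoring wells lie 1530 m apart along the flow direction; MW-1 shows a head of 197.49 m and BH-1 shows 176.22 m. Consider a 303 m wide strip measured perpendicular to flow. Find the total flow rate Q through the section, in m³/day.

Flow is parallel to layering, so each bed carries its own Darcy discharge and the transmissivities add.
Σ(K_i·b_i) = 1140×12.8 + 2.16×9.33 + 0.000322×2.35 = 14612 m²/day.
Hydraulic gradient i = (197.49 − 176.22) / 1530 = 21.27 / 1530 = 0.01390.
Q = Σ(K_i·b_i) · W · i = 14612 × 303 × 0.01390 = 61551 m³/day.

61600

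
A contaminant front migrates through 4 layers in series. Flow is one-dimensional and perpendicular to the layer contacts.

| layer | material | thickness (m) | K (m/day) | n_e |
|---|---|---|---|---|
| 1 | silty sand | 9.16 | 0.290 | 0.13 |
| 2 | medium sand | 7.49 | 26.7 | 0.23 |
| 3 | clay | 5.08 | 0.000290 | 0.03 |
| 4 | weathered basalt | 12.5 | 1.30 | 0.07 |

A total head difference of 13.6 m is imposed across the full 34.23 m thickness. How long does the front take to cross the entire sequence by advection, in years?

With flow normal to the layers, continuity requires the same specific discharge q through every layer.
Σ(b_i/K_i) = 9.16/0.290 + 7.49/26.7 + 5.08/0.000290 + 12.5/1.30 = 17559 d.
q = Δh / Σ(b_i/K_i) = 13.6 / 17559 = 0.0007745 m/day.
In each layer the seepage velocity is v_i = q/n_i, so the layer transit time is t_i = b_i·n_i / q:
  layer 1 (silty sand): t_1 = 9.16 × 0.13 / 0.0007745 = 1537 d
  layer 2 (medium sand): t_2 = 7.49 × 0.23 / 0.0007745 = 2224 d
  layer 3 (clay): t_3 = 5.08 × 0.03 / 0.0007745 = 196.8 d
  layer 4 (weathered basalt): t_4 = 12.5 × 0.07 / 0.0007745 = 1130 d
Total t = Σ t_i = 5088 days = 13.93 years.

13.9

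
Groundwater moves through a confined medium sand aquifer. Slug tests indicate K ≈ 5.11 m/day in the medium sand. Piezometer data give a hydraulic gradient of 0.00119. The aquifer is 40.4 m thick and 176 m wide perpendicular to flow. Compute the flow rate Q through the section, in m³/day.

Cross-sectional area A = 176 × 40.4 = 7110 m².
Hydraulic gradient i = 0.00119.
Darcy's law: Q = K · A · i = 5.110 × 7110 × 0.001190 = 43.24 m³/day.

43.2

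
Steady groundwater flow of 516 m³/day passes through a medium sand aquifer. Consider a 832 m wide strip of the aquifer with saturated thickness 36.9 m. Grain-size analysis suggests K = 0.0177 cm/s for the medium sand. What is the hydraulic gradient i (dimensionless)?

Convert K: 0.0177 cm/s × 864 = 15.29 m/day.
Cross-sectional area A = 832 × 36.9 = 30701 m².
From Q = K·A·i, i = Q / (K·A) = 516 / (15.29 × 30701) = 0.001099.

0.00110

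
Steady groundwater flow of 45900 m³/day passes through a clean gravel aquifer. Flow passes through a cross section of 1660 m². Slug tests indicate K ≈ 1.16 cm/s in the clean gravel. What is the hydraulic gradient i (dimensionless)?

Convert K: 1.16 cm/s × 864 = 1002 m/day.
From Q = K·A·i, i = Q / (K·A) = 45900 / (1002 × 1660) = 0.02759.

0.0276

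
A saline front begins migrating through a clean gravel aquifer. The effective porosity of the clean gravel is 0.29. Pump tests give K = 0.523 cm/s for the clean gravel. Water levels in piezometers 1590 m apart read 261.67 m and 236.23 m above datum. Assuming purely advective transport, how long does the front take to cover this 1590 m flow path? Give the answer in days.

Convert K: 0.523 cm/s × 864 = 451.9 m/day.
Hydraulic gradient i = (261.67 − 236.23) / 1590 = 25.44 / 1590 = 0.01600.
Darcy flux q = K · i = 451.9 × 0.01600 = 7.230 m/day.
Seepage velocity v = q / n_e = 7.230 / 0.29 = 24.93 m/day.
Travel time t = L / v = 1590 / 24.93 = 63.78 days.

63.8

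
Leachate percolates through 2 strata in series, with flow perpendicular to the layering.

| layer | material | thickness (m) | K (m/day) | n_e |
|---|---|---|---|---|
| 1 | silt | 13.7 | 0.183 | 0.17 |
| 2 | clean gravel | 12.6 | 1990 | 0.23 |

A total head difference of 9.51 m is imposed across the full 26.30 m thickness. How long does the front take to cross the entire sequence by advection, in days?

41.2

With flow normal to the layers, continuity requires the same specific discharge q through every layer.
Σ(b_i/K_i) = 13.7/0.183 + 12.6/1990 = 74.87 d.
q = Δh / Σ(b_i/K_i) = 9.51 / 74.87 = 0.1270 m/day.
In each layer the seepage velocity is v_i = q/n_i, so the layer transit time is t_i = b_i·n_i / q:
  layer 1 (silt): t_1 = 13.7 × 0.17 / 0.1270 = 18.34 d
  layer 2 (clean gravel): t_2 = 12.6 × 0.23 / 0.1270 = 22.82 d
Total t = Σ t_i = 41.15 days.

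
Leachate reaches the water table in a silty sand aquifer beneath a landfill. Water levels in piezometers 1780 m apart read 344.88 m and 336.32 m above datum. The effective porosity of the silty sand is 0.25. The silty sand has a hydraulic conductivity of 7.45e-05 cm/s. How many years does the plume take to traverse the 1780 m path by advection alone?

3940

Convert K: 7.45e-05 cm/s × 864 = 0.06437 m/day.
Hydraulic gradient i = (344.88 − 336.32) / 1780 = 8.56 / 1780 = 0.004809.
Darcy flux q = K · i = 0.06437 × 0.004809 = 0.0003095 m/day.
Seepage velocity v = q / n_e = 0.0003095 / 0.25 = 0.001238 m/day.
Travel time t = L / v = 1780 / 0.001238 = 1.438e+06 days = 3936 years.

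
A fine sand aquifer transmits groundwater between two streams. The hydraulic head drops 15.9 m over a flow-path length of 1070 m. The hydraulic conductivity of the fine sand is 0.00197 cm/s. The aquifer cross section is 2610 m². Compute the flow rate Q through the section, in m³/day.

66.0

Convert K: 0.00197 cm/s × 864 = 1.702 m/day.
Hydraulic gradient i = Δh / L = 15.9 / 1070 = 0.01486.
Darcy's law: Q = K · A · i = 1.702 × 2610 × 0.01486 = 66.01 m³/day.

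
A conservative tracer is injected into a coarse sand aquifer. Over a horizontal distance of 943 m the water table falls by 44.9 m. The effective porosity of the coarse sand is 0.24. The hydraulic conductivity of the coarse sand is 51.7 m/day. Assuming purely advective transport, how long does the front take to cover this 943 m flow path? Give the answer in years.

Hydraulic gradient i = Δh / L = 44.9 / 943 = 0.04761.
Darcy flux q = K · i = 51.70 × 0.04761 = 2.462 m/day.
Seepage velocity v = q / n_e = 2.462 / 0.24 = 10.26 m/day.
Travel time t = L / v = 943 / 10.26 = 91.94 days = 0.2517 years.

0.252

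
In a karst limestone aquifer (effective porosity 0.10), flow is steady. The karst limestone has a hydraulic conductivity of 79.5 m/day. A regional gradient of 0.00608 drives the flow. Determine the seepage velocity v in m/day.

4.83

Hydraulic gradient i = 0.00608.
Darcy flux q = K · i = 79.50 × 0.006080 = 0.4834 m/day.
Seepage velocity v = q / n_e = 0.4834 / 0.10 = 4.834 m/day.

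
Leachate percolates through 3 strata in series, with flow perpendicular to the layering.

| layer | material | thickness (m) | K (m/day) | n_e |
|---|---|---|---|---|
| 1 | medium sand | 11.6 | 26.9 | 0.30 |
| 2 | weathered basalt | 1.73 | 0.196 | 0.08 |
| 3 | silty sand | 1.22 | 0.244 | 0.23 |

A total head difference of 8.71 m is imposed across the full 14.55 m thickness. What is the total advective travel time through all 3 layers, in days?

With flow normal to the layers, continuity requires the same specific discharge q through every layer.
Σ(b_i/K_i) = 11.6/26.9 + 1.73/0.196 + 1.22/0.244 = 14.26 d.
q = Δh / Σ(b_i/K_i) = 8.71 / 14.26 = 0.6109 m/day.
In each layer the seepage velocity is v_i = q/n_i, so the layer transit time is t_i = b_i·n_i / q:
  layer 1 (medium sand): t_1 = 11.6 × 0.30 / 0.6109 = 5.697 d
  layer 2 (weathered basalt): t_2 = 1.73 × 0.08 / 0.6109 = 0.2266 d
  layer 3 (silty sand): t_3 = 1.22 × 0.23 / 0.6109 = 0.4593 d
Total t = Σ t_i = 6.382 days.

6.38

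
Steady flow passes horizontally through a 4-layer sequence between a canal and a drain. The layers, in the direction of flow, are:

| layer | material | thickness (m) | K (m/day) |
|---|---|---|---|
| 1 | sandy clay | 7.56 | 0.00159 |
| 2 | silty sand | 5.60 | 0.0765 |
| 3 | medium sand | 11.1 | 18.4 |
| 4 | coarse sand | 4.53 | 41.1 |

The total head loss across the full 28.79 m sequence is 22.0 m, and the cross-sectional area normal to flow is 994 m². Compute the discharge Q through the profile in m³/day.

4.53

Flow is perpendicular to layering, so the layers act in series and the equivalent K is the thickness-weighted harmonic mean.
Total thickness L = 7.56 + 5.60 + 11.1 + 4.53 = 28.79 m.
Σ(b_i/K_i) = 7.56/0.00159 + 5.60/0.0765 + 11.1/18.4 + 4.53/41.1 = 4829 d.
K_eq = L / Σ(b_i/K_i) = 28.79 / 4829 = 0.005962 m/day.
Q = K_eq · A · (Δh/L) = 0.005962 × 994 × (22.0/28.79) = 4.529 m³/day.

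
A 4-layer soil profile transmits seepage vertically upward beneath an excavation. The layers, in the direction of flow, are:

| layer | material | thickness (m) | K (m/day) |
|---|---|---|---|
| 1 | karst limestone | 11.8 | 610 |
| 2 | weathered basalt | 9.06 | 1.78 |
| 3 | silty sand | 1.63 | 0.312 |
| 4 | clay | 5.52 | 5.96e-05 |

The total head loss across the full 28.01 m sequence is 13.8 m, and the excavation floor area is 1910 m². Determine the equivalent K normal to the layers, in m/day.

0.000302

Flow is perpendicular to layering, so the layers act in series and the equivalent K is the thickness-weighted harmonic mean.
Total thickness L = 11.8 + 9.06 + 1.63 + 5.52 = 28.01 m.
Σ(b_i/K_i) = 11.8/610 + 9.06/1.78 + 1.63/0.312 + 5.52/5.96e-05 = 92628 d.
K_eq = L / Σ(b_i/K_i) = 28.01 / 92628 = 0.0003024 m/day.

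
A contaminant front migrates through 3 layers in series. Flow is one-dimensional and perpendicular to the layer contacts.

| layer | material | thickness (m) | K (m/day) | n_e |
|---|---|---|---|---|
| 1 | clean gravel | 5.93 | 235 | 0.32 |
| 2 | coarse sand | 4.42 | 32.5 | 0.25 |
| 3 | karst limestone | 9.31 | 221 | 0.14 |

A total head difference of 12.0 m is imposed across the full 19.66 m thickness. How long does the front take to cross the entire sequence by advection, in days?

With flow normal to the layers, continuity requires the same specific discharge q through every layer.
Σ(b_i/K_i) = 5.93/235 + 4.42/32.5 + 9.31/221 = 0.2034 d.
q = Δh / Σ(b_i/K_i) = 12.0 / 0.2034 = 59.01 m/day.
In each layer the seepage velocity is v_i = q/n_i, so the layer transit time is t_i = b_i·n_i / q:
  layer 1 (clean gravel): t_1 = 5.93 × 0.32 / 59.01 = 0.03216 d
  layer 2 (coarse sand): t_2 = 4.42 × 0.25 / 59.01 = 0.01873 d
  layer 3 (karst limestone): t_3 = 9.31 × 0.14 / 59.01 = 0.02209 d
Total t = Σ t_i = 0.07297 days.

0.0730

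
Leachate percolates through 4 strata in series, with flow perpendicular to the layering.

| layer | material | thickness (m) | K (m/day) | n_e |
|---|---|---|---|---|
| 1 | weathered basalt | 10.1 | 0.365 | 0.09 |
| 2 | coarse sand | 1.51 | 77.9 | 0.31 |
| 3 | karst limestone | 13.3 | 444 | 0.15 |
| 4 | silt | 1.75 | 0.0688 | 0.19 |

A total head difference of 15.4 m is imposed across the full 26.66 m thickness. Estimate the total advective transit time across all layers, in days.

With flow normal to the layers, continuity requires the same specific discharge q through every layer.
Σ(b_i/K_i) = 10.1/0.365 + 1.51/77.9 + 13.3/444 + 1.75/0.0688 = 53.16 d.
q = Δh / Σ(b_i/K_i) = 15.4 / 53.16 = 0.2897 m/day.
In each layer the seepage velocity is v_i = q/n_i, so the layer transit time is t_i = b_i·n_i / q:
  layer 1 (weathered basalt): t_1 = 10.1 × 0.09 / 0.2897 = 3.138 d
  layer 2 (coarse sand): t_2 = 1.51 × 0.31 / 0.2897 = 1.616 d
  layer 3 (karst limestone): t_3 = 13.3 × 0.15 / 0.2897 = 6.886 d
  layer 4 (silt): t_4 = 1.75 × 0.19 / 0.2897 = 1.148 d
Total t = Σ t_i = 12.79 days.

12.8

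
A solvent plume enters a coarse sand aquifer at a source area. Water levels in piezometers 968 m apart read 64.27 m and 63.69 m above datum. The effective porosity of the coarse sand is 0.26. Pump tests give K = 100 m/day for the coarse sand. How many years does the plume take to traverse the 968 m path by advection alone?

Hydraulic gradient i = (64.27 − 63.69) / 968 = 0.58 / 968 = 0.0005992.
Darcy flux q = K · i = 100.0 × 0.0005992 = 0.05992 m/day.
Seepage velocity v = q / n_e = 0.05992 / 0.26 = 0.2305 m/day.
Travel time t = L / v = 968 / 0.2305 = 4200 days = 11.50 years.

11.5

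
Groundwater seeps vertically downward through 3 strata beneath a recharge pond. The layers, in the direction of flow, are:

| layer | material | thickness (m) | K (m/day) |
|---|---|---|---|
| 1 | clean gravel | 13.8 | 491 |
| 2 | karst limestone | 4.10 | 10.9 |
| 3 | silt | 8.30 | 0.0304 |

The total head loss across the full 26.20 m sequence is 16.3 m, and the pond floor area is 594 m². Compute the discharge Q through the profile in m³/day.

35.4

Flow is perpendicular to layering, so the layers act in series and the equivalent K is the thickness-weighted harmonic mean.
Total thickness L = 13.8 + 4.10 + 8.30 = 26.20 m.
Σ(b_i/K_i) = 13.8/491 + 4.10/10.9 + 8.30/0.0304 = 273.4 d.
K_eq = L / Σ(b_i/K_i) = 26.20 / 273.4 = 0.09582 m/day.
Q = K_eq · A · (Δh/L) = 0.09582 × 594 × (16.3/26.20) = 35.41 m³/day.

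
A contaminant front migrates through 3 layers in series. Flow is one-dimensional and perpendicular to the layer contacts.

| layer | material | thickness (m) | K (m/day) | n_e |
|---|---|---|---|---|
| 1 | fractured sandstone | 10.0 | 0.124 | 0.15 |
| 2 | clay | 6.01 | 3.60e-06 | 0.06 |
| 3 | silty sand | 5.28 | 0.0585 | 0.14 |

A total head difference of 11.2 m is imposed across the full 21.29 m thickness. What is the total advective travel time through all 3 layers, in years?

1060

With flow normal to the layers, continuity requires the same specific discharge q through every layer.
Σ(b_i/K_i) = 10.0/0.124 + 6.01/3.60e-06 + 5.28/0.0585 = 1.670e+06 d.
q = Δh / Σ(b_i/K_i) = 11.2 / 1.670e+06 = 6.708e-06 m/day.
In each layer the seepage velocity is v_i = q/n_i, so the layer transit time is t_i = b_i·n_i / q:
  layer 1 (fractured sandstone): t_1 = 10.0 × 0.15 / 6.708e-06 = 2.236e+05 d
  layer 2 (clay): t_2 = 6.01 × 0.06 / 6.708e-06 = 53756 d
  layer 3 (silty sand): t_3 = 5.28 × 0.14 / 6.708e-06 = 1.102e+05 d
Total t = Σ t_i = 3.876e+05 days = 1061 years.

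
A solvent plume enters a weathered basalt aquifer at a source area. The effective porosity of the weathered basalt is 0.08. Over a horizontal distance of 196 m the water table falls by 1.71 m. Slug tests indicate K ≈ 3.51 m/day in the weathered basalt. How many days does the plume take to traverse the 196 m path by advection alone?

Hydraulic gradient i = Δh / L = 1.71 / 196 = 0.008724.
Darcy flux q = K · i = 3.510 × 0.008724 = 0.03062 m/day.
Seepage velocity v = q / n_e = 0.03062 / 0.08 = 0.3828 m/day.
Travel time t = L / v = 196 / 0.3828 = 512.0 days.

512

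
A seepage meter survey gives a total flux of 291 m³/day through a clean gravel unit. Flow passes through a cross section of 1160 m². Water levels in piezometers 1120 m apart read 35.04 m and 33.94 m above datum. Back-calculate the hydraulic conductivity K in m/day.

Hydraulic gradient i = (35.04 − 33.94) / 1120 = 1.1 / 1120 = 0.0009821.
From Q = K·A·i, K = Q / (A·i) = 291 / (1160 × 0.0009821) = 255.4 m/day.

255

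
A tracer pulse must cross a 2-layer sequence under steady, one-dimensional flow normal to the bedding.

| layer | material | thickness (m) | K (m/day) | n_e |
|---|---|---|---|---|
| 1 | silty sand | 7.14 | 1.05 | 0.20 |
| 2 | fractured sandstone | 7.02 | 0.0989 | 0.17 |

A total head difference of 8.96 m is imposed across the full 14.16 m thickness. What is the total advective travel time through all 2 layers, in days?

With flow normal to the layers, continuity requires the same specific discharge q through every layer.
Σ(b_i/K_i) = 7.14/1.05 + 7.02/0.0989 = 77.78 d.
q = Δh / Σ(b_i/K_i) = 8.96 / 77.78 = 0.1152 m/day.
In each layer the seepage velocity is v_i = q/n_i, so the layer transit time is t_i = b_i·n_i / q:
  layer 1 (silty sand): t_1 = 7.14 × 0.20 / 0.1152 = 12.40 d
  layer 2 (fractured sandstone): t_2 = 7.02 × 0.17 / 0.1152 = 10.36 d
Total t = Σ t_i = 22.76 days.

22.8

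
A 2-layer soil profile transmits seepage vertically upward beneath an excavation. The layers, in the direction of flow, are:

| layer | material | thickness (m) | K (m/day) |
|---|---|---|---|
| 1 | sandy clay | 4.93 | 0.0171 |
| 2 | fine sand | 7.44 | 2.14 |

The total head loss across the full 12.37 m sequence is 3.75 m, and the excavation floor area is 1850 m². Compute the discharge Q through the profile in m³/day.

23.8

Flow is perpendicular to layering, so the layers act in series and the equivalent K is the thickness-weighted harmonic mean.
Total thickness L = 4.93 + 7.44 = 12.37 m.
Σ(b_i/K_i) = 4.93/0.0171 + 7.44/2.14 = 291.8 d.
K_eq = L / Σ(b_i/K_i) = 12.37 / 291.8 = 0.04239 m/day.
Q = K_eq · A · (Δh/L) = 0.04239 × 1850 × (3.75/12.37) = 23.78 m³/day.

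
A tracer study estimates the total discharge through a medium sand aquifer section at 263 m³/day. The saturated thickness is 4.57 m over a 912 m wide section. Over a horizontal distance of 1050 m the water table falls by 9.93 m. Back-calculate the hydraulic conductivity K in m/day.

6.67

Cross-sectional area A = 912 × 4.57 = 4168 m².
Hydraulic gradient i = Δh / L = 9.93 / 1050 = 0.009457.
From Q = K·A·i, K = Q / (A·i) = 263 / (4168 × 0.009457) = 6.672 m/day.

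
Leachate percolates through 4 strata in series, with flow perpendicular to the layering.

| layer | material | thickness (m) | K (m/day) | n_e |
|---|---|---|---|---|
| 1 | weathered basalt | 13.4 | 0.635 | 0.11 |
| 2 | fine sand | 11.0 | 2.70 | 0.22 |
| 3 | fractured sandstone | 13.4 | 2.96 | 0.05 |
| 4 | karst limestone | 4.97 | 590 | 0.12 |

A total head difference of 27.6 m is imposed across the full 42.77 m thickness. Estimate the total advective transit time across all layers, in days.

5.56

With flow normal to the layers, continuity requires the same specific discharge q through every layer.
Σ(b_i/K_i) = 13.4/0.635 + 11.0/2.70 + 13.4/2.96 + 4.97/590 = 29.71 d.
q = Δh / Σ(b_i/K_i) = 27.6 / 29.71 = 0.9289 m/day.
In each layer the seepage velocity is v_i = q/n_i, so the layer transit time is t_i = b_i·n_i / q:
  layer 1 (weathered basalt): t_1 = 13.4 × 0.11 / 0.9289 = 1.587 d
  layer 2 (fine sand): t_2 = 11.0 × 0.22 / 0.9289 = 2.605 d
  layer 3 (fractured sandstone): t_3 = 13.4 × 0.05 / 0.9289 = 0.7213 d
  layer 4 (karst limestone): t_4 = 4.97 × 0.12 / 0.9289 = 0.6420 d
Total t = Σ t_i = 5.555 days.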